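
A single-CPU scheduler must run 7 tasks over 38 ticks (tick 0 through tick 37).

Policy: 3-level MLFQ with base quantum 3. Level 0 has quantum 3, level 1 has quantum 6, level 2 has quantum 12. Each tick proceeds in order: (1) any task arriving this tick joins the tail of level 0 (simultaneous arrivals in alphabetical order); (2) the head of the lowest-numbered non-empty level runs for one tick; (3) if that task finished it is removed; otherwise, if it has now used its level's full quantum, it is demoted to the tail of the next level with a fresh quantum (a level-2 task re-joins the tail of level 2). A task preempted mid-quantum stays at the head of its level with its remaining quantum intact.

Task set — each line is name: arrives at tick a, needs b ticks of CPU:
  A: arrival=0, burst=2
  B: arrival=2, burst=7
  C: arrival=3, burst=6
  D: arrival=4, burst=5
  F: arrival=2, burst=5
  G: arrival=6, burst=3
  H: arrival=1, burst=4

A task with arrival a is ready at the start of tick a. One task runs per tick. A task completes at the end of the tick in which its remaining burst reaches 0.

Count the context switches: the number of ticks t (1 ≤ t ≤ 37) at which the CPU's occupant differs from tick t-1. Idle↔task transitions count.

context switches = 12

t=0: L0/L1/L2 = A/-/- → run A
t=1: L0/L1/L2 = AH/-/- → run A
t=2: L0/L1/L2 = HBF/-/- → run H
t=3: L0/L1/L2 = HBFC/-/- → run H
t=4: L0/L1/L2 = HBFCD/-/- → run H
t=5: L0/L1/L2 = BFCD/H/- → run B
t=6: L0/L1/L2 = BFCDG/H/- → run B
t=7: L0/L1/L2 = BFCDG/H/- → run B
t=8: L0/L1/L2 = FCDG/HB/- → run F
t=9: L0/L1/L2 = FCDG/HB/- → run F
t=10: L0/L1/L2 = FCDG/HB/- → run F
t=11: L0/L1/L2 = CDG/HBF/- → run C
t=12: L0/L1/L2 = CDG/HBF/- → run C
t=13: L0/L1/L2 = CDG/HBF/- → run C
t=14: L0/L1/L2 = DG/HBFC/- → run D
t=15: L0/L1/L2 = DG/HBFC/- → run D
t=16: L0/L1/L2 = DG/HBFC/- → run D
t=17: L0/L1/L2 = G/HBFCD/- → run G
t=18: L0/L1/L2 = G/HBFCD/- → run G
t=19: L0/L1/L2 = G/HBFCD/- → run G
t=20: L0/L1/L2 = -/HBFCD/- → run H
t=21: L0/L1/L2 = -/BFCD/- → run B
t=22: L0/L1/L2 = -/BFCD/- → run B
t=23: L0/L1/L2 = -/BFCD/- → run B
t=24: L0/L1/L2 = -/BFCD/- → run B
t=25: L0/L1/L2 = -/FCD/- → run F
t=26: L0/L1/L2 = -/FCD/- → run F
t=27: L0/L1/L2 = -/CD/- → run C
t=28: L0/L1/L2 = -/CD/- → run C
t=29: L0/L1/L2 = -/CD/- → run C
t=30: L0/L1/L2 = -/D/- → run D
t=31: L0/L1/L2 = -/D/- → run D
t=32: (idle)
t=33: (idle)
t=34: (idle)
t=35: (idle)
t=36: (idle)
t=37: (idle)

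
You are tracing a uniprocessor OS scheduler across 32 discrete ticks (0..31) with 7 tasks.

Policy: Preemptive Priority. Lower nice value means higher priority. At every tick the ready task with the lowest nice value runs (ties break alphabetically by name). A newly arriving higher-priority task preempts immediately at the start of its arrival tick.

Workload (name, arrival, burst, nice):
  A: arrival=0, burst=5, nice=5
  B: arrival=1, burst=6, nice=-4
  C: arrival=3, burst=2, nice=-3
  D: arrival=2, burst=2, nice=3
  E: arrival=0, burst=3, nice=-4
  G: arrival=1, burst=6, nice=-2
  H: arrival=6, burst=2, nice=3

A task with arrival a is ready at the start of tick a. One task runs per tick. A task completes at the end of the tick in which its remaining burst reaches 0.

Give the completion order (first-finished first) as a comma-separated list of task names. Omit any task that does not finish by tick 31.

completion order = B, E, C, G, D, H, A

t=0: ready={A,E} → run E
t=1: ready={A,B,E,G} → run B
t=2: ready={A,B,D,E,G} → run B
t=3: ready={A,B,C,D,E,G} → run B
t=4: ready={A,B,C,D,E,G} → run B
t=5: ready={A,B,C,D,E,G} → run B
t=6: ready={A,B,C,D,E,G,H} → run B
t=7: ready={A,C,D,E,G,H} → run E
t=8: ready={A,C,D,E,G,H} → run E
t=9: ready={A,C,D,G,H} → run C
t=10: ready={A,C,D,G,H} → run C
t=11: ready={A,D,G,H} → run G
t=12: ready={A,D,G,H} → run G
t=13: ready={A,D,G,H} → run G
t=14: ready={A,D,G,H} → run G
t=15: ready={A,D,G,H} → run G
t=16: ready={A,D,G,H} → run G
t=17: ready={A,D,H} → run D
t=18: ready={A,D,H} → run D
t=19: ready={A,H} → run H
t=20: ready={A,H} → run H
t=21: ready={A} → run A
t=22: ready={A} → run A
t=23: ready={A} → run A
t=24: ready={A} → run A
t=25: ready={A} → run A
t=26: (idle)
t=27: (idle)
t=28: (idle)
t=29: (idle)
t=30: (idle)
t=31: (idle)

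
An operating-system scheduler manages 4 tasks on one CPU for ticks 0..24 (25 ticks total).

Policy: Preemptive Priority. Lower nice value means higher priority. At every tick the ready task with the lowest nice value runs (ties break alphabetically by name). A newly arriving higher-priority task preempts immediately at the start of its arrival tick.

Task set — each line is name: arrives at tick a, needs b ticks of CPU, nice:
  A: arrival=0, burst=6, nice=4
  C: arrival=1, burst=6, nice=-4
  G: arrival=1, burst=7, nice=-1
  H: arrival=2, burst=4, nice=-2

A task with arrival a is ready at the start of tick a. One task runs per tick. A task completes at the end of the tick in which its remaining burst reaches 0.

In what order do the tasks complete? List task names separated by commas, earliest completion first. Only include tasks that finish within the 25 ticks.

completion order = C, H, G, A

t=0: ready={A} → run A
t=1: ready={A,C,G} → run C
t=2: ready={A,C,G,H} → run C
t=3: ready={A,C,G,H} → run C
t=4: ready={A,C,G,H} → run C
t=5: ready={A,C,G,H} → run C
t=6: ready={A,C,G,H} → run C
t=7: ready={A,G,H} → run H
t=8: ready={A,G,H} → run H
t=9: ready={A,G,H} → run H
t=10: ready={A,G,H} → run H
t=11: ready={A,G} → run G
t=12: ready={A,G} → run G
t=13: ready={A,G} → run G
t=14: ready={A,G} → run G
t=15: ready={A,G} → run G
t=16: ready={A,G} → run G
t=17: ready={A,G} → run G
t=18: ready={A} → run A
t=19: ready={A} → run A
t=20: ready={A} → run A
t=21: ready={A} → run A
t=22: ready={A} → run A
t=23: (idle)
t=24: (idle)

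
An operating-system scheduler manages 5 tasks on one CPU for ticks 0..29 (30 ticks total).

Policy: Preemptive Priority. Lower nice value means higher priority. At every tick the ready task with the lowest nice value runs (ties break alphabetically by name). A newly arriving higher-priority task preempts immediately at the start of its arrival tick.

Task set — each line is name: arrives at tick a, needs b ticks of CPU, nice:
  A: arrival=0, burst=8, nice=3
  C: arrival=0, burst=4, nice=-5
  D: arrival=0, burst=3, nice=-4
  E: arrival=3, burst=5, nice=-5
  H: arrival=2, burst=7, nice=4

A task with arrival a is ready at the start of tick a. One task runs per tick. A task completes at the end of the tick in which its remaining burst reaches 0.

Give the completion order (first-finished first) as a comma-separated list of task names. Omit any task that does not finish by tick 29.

completion order = C, E, D, A, H

t=0: ready={A,C,D} → run C
t=1: ready={A,C,D} → run C
t=2: ready={A,C,D,H} → run C
t=3: ready={A,C,D,E,H} → run C
t=4: ready={A,D,E,H} → run E
t=5: ready={A,D,E,H} → run E
t=6: ready={A,D,E,H} → run E
t=7: ready={A,D,E,H} → run E
t=8: ready={A,D,E,H} → run E
t=9: ready={A,D,H} → run D
t=10: ready={A,D,H} → run D
t=11: ready={A,D,H} → run D
t=12: ready={A,H} → run A
t=13: ready={A,H} → run A
t=14: ready={A,H} → run A
t=15: ready={A,H} → run A
t=16: ready={A,H} → run A
t=17: ready={A,H} → run A
t=18: ready={A,H} → run A
t=19: ready={A,H} → run A
t=20: ready={H} → run H
t=21: ready={H} → run H
t=22: ready={H} → run H
t=23: ready={H} → run H
t=24: ready={H} → run H
t=25: ready={H} → run H
t=26: ready={H} → run H
t=27: (idle)
t=28: (idle)
t=29: (idle)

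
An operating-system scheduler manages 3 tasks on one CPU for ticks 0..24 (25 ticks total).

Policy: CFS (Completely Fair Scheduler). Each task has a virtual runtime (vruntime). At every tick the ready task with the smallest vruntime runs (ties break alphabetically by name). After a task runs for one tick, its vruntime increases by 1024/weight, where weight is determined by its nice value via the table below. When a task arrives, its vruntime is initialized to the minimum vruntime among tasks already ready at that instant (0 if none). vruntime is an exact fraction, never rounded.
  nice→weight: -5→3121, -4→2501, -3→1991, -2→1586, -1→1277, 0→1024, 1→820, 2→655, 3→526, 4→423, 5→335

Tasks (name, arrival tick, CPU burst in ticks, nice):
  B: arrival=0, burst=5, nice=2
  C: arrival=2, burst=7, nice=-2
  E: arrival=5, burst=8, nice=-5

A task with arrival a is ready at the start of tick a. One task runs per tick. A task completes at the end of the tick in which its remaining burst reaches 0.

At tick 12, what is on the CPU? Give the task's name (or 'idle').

t=0: vr[B=0] → run B
t=1: vr[B=1024/655] → run B
t=2: vr[B=2048/655 C=2048/655] → run B
t=3: vr[B=3072/655 C=2048/655] → run C
t=4: vr[B=3072/655 C=1959424/519415] → run C
t=5: vr[B=3072/655 C=2294784/519415 E=2294784/519415] → run C
t=6: vr[B=3072/655 C=2630144/519415 E=2294784/519415] → run E
t=7: vr[B=3072/655 C=2630144/519415 E=7693901824/1621094215] → run B
t=8: vr[B=4096/655 C=2630144/519415 E=7693901824/1621094215] → run E
t=9: vr[B=4096/655 C=2630144/519415 E=8225782784/1621094215] → run C
t=10: vr[B=4096/655 C=2965504/519415 E=8225782784/1621094215] → run E
t=11: vr[B=4096/655 C=2965504/519415 E=8757663744/1621094215] → run E
t=12: vr[B=4096/655 C=2965504/519415 E=9289544704/1621094215] → run C
t=13: vr[B=4096/655 C=3300864/519415 E=9289544704/1621094215] → run E
t=14: vr[B=4096/655 C=3300864/519415 E=9821425664/1621094215] → run E
t=15: vr[B=4096/655 C=3300864/519415 E=10353306624/1621094215] → run B
t=16: vr[C=3300864/519415 E=10353306624/1621094215] → run C
t=17: vr[C=3636224/519415 E=10353306624/1621094215] → run E
t=18: vr[C=3636224/519415 E=10885187584/1621094215] → run E
t=19: vr[C=3636224/519415] → run C
t=20: (idle)
t=21: (idle)
t=22: (idle)
t=23: (idle)
t=24: (idle)

running at tick 12 = C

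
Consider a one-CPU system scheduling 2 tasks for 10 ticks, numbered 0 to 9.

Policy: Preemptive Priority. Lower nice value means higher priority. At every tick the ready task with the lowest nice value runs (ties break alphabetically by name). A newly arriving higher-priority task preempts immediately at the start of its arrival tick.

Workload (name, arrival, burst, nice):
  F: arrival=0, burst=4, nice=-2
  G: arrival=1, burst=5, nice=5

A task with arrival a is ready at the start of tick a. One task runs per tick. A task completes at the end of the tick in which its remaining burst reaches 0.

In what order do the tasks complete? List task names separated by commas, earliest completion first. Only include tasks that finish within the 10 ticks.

t=0: ready={F} → run F
t=1: ready={F,G} → run F
t=2: ready={F,G} → run F
t=3: ready={F,G} → run F
t=4: ready={G} → run G
t=5: ready={G} → run G
t=6: ready={G} → run G
t=7: ready={G} → run G
t=8: ready={G} → run G
t=9: (idle)

completion order = F, G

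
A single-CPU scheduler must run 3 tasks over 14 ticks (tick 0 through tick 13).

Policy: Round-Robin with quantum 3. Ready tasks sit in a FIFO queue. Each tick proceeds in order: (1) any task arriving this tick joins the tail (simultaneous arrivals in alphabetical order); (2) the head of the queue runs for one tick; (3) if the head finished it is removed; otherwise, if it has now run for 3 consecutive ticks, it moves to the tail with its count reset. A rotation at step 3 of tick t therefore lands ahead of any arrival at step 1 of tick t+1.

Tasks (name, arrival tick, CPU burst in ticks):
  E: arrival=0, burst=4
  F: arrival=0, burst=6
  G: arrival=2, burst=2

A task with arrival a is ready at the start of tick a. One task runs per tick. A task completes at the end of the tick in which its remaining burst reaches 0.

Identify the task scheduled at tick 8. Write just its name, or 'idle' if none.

running at tick 8 = E

t=0: queue=[E,F] q_used=0 → run E
t=1: queue=[E,F] q_used=1 → run E
t=2: queue=[E,F,G] q_used=2 → run E
t=3: queue=[F,G,E] q_used=0 → run F
t=4: queue=[F,G,E] q_used=1 → run F
t=5: queue=[F,G,E] q_used=2 → run F
t=6: queue=[G,E,F] q_used=0 → run G
t=7: queue=[G,E,F] q_used=1 → run G
t=8: queue=[E,F] q_used=0 → run E
t=9: queue=[F] q_used=0 → run F
t=10: queue=[F] q_used=1 → run F
t=11: queue=[F] q_used=2 → run F
t=12: (idle)
t=13: (idle)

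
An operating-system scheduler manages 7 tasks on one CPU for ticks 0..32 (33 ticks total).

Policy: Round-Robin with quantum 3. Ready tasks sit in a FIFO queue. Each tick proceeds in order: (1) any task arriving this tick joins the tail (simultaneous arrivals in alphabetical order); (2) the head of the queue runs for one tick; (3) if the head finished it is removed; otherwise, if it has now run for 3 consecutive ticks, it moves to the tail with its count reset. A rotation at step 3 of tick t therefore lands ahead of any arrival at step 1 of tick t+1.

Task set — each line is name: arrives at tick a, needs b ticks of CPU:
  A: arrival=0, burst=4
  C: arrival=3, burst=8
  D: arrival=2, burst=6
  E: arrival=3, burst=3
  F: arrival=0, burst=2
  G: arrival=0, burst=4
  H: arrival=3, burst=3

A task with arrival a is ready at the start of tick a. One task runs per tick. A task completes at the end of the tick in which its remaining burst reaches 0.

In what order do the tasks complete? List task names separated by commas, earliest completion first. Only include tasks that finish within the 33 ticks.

t=0: queue=[A,F,G] q_used=0 → run A
t=1: queue=[A,F,G] q_used=1 → run A
t=2: queue=[A,F,G,D] q_used=2 → run A
t=3: queue=[F,G,D,A,C,E,H] q_used=0 → run F
t=4: queue=[F,G,D,A,C,E,H] q_used=1 → run F
t=5: queue=[G,D,A,C,E,H] q_used=0 → run G
t=6: queue=[G,D,A,C,E,H] q_used=1 → run G
t=7: queue=[G,D,A,C,E,H] q_used=2 → run G
t=8: queue=[D,A,C,E,H,G] q_used=0 → run D
t=9: queue=[D,A,C,E,H,G] q_used=1 → run D
t=10: queue=[D,A,C,E,H,G] q_used=2 → run D
t=11: queue=[A,C,E,H,G,D] q_used=0 → run A
t=12: queue=[C,E,H,G,D] q_used=0 → run C
t=13: queue=[C,E,H,G,D] q_used=1 → run C
t=14: queue=[C,E,H,G,D] q_used=2 → run C
t=15: queue=[E,H,G,D,C] q_used=0 → run E
t=16: queue=[E,H,G,D,C] q_used=1 → run E
t=17: queue=[E,H,G,D,C] q_used=2 → run E
t=18: queue=[H,G,D,C] q_used=0 → run H
t=19: queue=[H,G,D,C] q_used=1 → run H
t=20: queue=[H,G,D,C] q_used=2 → run H
t=21: queue=[G,D,C] q_used=0 → run G
t=22: queue=[D,C] q_used=0 → run D
t=23: queue=[D,C] q_used=1 → run D
t=24: queue=[D,C] q_used=2 → run D
t=25: queue=[C] q_used=0 → run C
t=26: queue=[C] q_used=1 → run C
t=27: queue=[C] q_used=2 → run C
t=28: queue=[C] q_used=0 → run C
t=29: queue=[C] q_used=1 → run C
t=30: (idle)
t=31: (idle)
t=32: (idle)

completion order = F, A, E, H, G, D, C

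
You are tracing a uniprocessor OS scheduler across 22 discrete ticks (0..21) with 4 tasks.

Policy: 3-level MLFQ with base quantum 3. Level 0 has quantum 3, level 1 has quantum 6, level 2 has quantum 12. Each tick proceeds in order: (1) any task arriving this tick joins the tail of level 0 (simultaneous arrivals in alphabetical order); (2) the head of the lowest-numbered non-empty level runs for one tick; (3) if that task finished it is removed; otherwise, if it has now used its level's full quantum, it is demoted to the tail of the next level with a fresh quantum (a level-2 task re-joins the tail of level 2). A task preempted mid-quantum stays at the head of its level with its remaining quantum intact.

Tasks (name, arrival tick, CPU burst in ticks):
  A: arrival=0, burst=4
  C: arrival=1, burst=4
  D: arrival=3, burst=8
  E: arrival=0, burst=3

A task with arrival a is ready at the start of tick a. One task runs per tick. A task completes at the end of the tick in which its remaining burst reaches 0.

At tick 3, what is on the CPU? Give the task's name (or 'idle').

running at tick 3 = E

t=0: L0/L1/L2 = AE/-/- → run A
t=1: L0/L1/L2 = AEC/-/- → run A
t=2: L0/L1/L2 = AEC/-/- → run A
t=3: L0/L1/L2 = ECD/A/- → run E
t=4: L0/L1/L2 = ECD/A/- → run E
t=5: L0/L1/L2 = ECD/A/- → run E
t=6: L0/L1/L2 = CD/A/- → run C
t=7: L0/L1/L2 = CD/A/- → run C
t=8: L0/L1/L2 = CD/A/- → run C
t=9: L0/L1/L2 = D/AC/- → run D
t=10: L0/L1/L2 = D/AC/- → run D
t=11: L0/L1/L2 = D/AC/- → run D
t=12: L0/L1/L2 = -/ACD/- → run A
t=13: L0/L1/L2 = -/CD/- → run C
t=14: L0/L1/L2 = -/D/- → run D
t=15: L0/L1/L2 = -/D/- → run D
t=16: L0/L1/L2 = -/D/- → run D
t=17: L0/L1/L2 = -/D/- → run D
t=18: L0/L1/L2 = -/D/- → run D
t=19: (idle)
t=20: (idle)
t=21: (idle)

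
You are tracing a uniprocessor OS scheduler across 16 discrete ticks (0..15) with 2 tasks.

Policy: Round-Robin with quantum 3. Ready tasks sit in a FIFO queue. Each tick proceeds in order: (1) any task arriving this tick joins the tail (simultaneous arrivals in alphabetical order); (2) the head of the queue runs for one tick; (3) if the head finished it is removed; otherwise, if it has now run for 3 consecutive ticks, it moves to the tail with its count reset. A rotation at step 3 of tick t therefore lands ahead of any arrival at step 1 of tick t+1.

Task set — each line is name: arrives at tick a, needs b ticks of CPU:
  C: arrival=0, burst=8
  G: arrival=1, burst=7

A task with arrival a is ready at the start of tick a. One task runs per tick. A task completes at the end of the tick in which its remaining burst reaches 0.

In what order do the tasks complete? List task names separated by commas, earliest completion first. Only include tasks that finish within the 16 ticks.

t=0: queue=[C] q_used=0 → run C
t=1: queue=[C,G] q_used=1 → run C
t=2: queue=[C,G] q_used=2 → run C
t=3: queue=[G,C] q_used=0 → run G
t=4: queue=[G,C] q_used=1 → run G
t=5: queue=[G,C] q_used=2 → run G
t=6: queue=[C,G] q_used=0 → run C
t=7: queue=[C,G] q_used=1 → run C
t=8: queue=[C,G] q_used=2 → run C
t=9: queue=[G,C] q_used=0 → run G
t=10: queue=[G,C] q_used=1 → run G
t=11: queue=[G,C] q_used=2 → run G
t=12: queue=[C,G] q_used=0 → run C
t=13: queue=[C,G] q_used=1 → run C
t=14: queue=[G] q_used=0 → run G
t=15: (idle)

completion order = C, G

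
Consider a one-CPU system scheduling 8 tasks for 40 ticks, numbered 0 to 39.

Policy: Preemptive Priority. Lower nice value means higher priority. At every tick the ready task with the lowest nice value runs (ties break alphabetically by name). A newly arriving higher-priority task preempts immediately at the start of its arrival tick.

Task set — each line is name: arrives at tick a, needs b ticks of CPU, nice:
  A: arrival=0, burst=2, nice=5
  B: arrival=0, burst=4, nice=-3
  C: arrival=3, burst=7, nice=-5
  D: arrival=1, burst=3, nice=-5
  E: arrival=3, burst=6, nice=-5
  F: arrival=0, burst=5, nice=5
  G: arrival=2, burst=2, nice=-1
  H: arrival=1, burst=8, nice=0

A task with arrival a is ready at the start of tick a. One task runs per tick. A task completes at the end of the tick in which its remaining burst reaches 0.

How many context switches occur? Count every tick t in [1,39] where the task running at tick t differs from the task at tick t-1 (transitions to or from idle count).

context switches = 10

t=0: ready={A,B,F} → run B
t=1: ready={A,B,D,F,H} → run D
t=2: ready={A,B,D,F,G,H} → run D
t=3: ready={A,B,C,D,E,F,G,H} → run C
t=4: ready={A,B,C,D,E,F,G,H} → run C
t=5: ready={A,B,C,D,E,F,G,H} → run C
t=6: ready={A,B,C,D,E,F,G,H} → run C
t=7: ready={A,B,C,D,E,F,G,H} → run C
t=8: ready={A,B,C,D,E,F,G,H} → run C
t=9: ready={A,B,C,D,E,F,G,H} → run C
t=10: ready={A,B,D,E,F,G,H} → run D
t=11: ready={A,B,E,F,G,H} → run E
t=12: ready={A,B,E,F,G,H} → run E
t=13: ready={A,B,E,F,G,H} → run E
t=14: ready={A,B,E,F,G,H} → run E
t=15: ready={A,B,E,F,G,H} → run E
t=16: ready={A,B,E,F,G,H} → run E
t=17: ready={A,B,F,G,H} → run B
t=18: ready={A,B,F,G,H} → run B
t=19: ready={A,B,F,G,H} → run B
t=20: ready={A,F,G,H} → run G
t=21: ready={A,F,G,H} → run G
t=22: ready={A,F,H} → run H
t=23: ready={A,F,H} → run H
t=24: ready={A,F,H} → run H
t=25: ready={A,F,H} → run H
t=26: ready={A,F,H} → run H
t=27: ready={A,F,H} → run H
t=28: ready={A,F,H} → run H
t=29: ready={A,F,H} → run H
t=30: ready={A,F} → run A
t=31: ready={A,F} → run A
t=32: ready={F} → run F
t=33: ready={F} → run F
t=34: ready={F} → run F
t=35: ready={F} → run F
t=36: ready={F} → run F
t=37: (idle)
t=38: (idle)
t=39: (idle)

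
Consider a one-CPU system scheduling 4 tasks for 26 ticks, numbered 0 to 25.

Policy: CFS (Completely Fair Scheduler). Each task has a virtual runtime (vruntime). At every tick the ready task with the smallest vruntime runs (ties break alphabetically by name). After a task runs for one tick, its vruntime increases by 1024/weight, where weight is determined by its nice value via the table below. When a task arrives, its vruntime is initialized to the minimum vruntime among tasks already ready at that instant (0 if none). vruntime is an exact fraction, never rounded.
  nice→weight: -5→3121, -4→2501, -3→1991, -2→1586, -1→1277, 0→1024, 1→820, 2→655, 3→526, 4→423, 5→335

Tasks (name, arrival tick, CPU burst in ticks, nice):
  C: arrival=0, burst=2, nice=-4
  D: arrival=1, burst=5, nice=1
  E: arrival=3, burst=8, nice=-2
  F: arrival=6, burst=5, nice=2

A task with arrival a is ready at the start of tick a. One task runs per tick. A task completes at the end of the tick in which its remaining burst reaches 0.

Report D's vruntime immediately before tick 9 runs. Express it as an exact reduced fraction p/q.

t=0: vr[C=0] → run C
t=1: vr[C=1024/2501 D=1024/2501] → run C
t=2: vr[D=1024/2501] → run D
t=3: vr[D=20736/12505 E=20736/12505] → run D
t=4: vr[D=36352/12505 E=20736/12505] → run E
t=5: vr[D=36352/12505 E=374528/162565] → run E
t=6: vr[D=36352/12505 E=479488/162565 F=36352/12505] → run D
t=7: vr[D=51968/12505 E=479488/162565 F=36352/12505] → run F
t=8: vr[D=51968/12505 E=479488/162565 F=7323136/1638155] → run E
t=9: vr[D=51968/12505 E=584448/162565 F=7323136/1638155] → run E
t=10: vr[D=51968/12505 E=689408/162565 F=7323136/1638155] → run D
t=11: vr[D=67584/12505 E=689408/162565 F=7323136/1638155] → run E
t=12: vr[D=67584/12505 E=794368/162565 F=7323136/1638155] → run F
t=13: vr[D=67584/12505 E=794368/162565 F=1976832/327631] → run E
t=14: vr[D=67584/12505 E=899328/162565 F=1976832/327631] → run D
t=15: vr[E=899328/162565 F=1976832/327631] → run E
t=16: vr[E=1004288/162565 F=1976832/327631] → run F
t=17: vr[E=1004288/162565 F=12445184/1638155] → run E
t=18: vr[F=12445184/1638155] → run F
t=19: vr[F=15006208/1638155] → run F
t=20: (idle)
t=21: (idle)
t=22: (idle)
t=23: (idle)
t=24: (idle)
t=25: (idle)

vruntime(D, start of tick 9) = 51968/12505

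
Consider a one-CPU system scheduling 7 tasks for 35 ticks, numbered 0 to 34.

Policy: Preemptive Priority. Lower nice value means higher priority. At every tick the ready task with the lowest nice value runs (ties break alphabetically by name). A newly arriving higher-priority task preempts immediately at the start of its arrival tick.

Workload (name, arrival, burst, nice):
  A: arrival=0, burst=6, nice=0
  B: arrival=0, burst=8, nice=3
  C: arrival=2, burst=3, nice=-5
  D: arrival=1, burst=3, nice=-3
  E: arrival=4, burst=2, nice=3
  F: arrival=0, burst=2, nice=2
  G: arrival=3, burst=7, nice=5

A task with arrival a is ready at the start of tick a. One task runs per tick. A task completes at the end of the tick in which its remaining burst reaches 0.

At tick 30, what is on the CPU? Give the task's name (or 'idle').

t=0: ready={A,B,F} → run A
t=1: ready={A,B,D,F} → run D
t=2: ready={A,B,C,D,F} → run C
t=3: ready={A,B,C,D,F,G} → run C
t=4: ready={A,B,C,D,E,F,G} → run C
t=5: ready={A,B,D,E,F,G} → run D
t=6: ready={A,B,D,E,F,G} → run D
t=7: ready={A,B,E,F,G} → run A
t=8: ready={A,B,E,F,G} → run A
t=9: ready={A,B,E,F,G} → run A
t=10: ready={A,B,E,F,G} → run A
t=11: ready={A,B,E,F,G} → run A
t=12: ready={B,E,F,G} → run F
t=13: ready={B,E,F,G} → run F
t=14: ready={B,E,G} → run B
t=15: ready={B,E,G} → run B
t=16: ready={B,E,G} → run B
t=17: ready={B,E,G} → run B
t=18: ready={B,E,G} → run B
t=19: ready={B,E,G} → run B
t=20: ready={B,E,G} → run B
t=21: ready={B,E,G} → run B
t=22: ready={E,G} → run E
t=23: ready={E,G} → run E
t=24: ready={G} → run G
t=25: ready={G} → run G
t=26: ready={G} → run G
t=27: ready={G} → run G
t=28: ready={G} → run G
t=29: ready={G} → run G
t=30: ready={G} → run G
t=31: (idle)
t=32: (idle)
t=33: (idle)
t=34: (idle)

running at tick 30 = G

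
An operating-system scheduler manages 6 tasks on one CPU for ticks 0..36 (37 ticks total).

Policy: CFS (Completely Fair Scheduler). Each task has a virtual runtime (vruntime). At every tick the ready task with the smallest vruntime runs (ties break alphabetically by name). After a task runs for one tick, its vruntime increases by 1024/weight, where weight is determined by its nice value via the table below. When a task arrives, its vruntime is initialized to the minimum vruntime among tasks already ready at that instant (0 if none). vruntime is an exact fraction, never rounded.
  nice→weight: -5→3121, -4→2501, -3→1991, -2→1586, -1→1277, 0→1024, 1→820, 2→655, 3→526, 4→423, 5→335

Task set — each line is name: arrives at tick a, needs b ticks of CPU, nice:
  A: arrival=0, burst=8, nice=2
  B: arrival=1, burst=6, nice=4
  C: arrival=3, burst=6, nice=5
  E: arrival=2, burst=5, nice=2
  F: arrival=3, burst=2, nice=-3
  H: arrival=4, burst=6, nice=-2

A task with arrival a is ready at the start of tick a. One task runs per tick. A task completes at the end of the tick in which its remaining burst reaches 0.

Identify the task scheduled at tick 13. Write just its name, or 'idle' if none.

running at tick 13 = B

t=0: vr[A=0] → run A
t=1: vr[A=1024/655 B=1024/655] → run A
t=2: vr[A=2048/655 B=1024/655 E=1024/655] → run B
t=3: vr[A=2048/655 B=1103872/277065 C=1024/655 E=1024/655 F=1024/655] → run C
t=4: vr[A=2048/655 B=1103872/277065 C=202752/43885 E=1024/655 F=1024/655 H=1024/655] → run E
t=5: vr[A=2048/655 B=1103872/277065 C=202752/43885 E=2048/655 F=1024/655 H=1024/655] → run F
t=6: vr[A=2048/655 B=1103872/277065 C=202752/43885 E=2048/655 F=2709504/1304105 H=1024/655] → run H
t=7: vr[A=2048/655 B=1103872/277065 C=202752/43885 E=2048/655 F=2709504/1304105 H=1147392/519415] → run F
t=8: vr[A=2048/655 B=1103872/277065 C=202752/43885 E=2048/655 H=1147392/519415] → run H
t=9: vr[A=2048/655 B=1103872/277065 C=202752/43885 E=2048/655 H=1482752/519415] → run H
t=10: vr[A=2048/655 B=1103872/277065 C=202752/43885 E=2048/655 H=1818112/519415] → run A
t=11: vr[A=3072/655 B=1103872/277065 C=202752/43885 E=2048/655 H=1818112/519415] → run E
t=12: vr[A=3072/655 B=1103872/277065 C=202752/43885 E=3072/655 H=1818112/519415] → run H
t=13: vr[A=3072/655 B=1103872/277065 C=202752/43885 E=3072/655 H=2153472/519415] → run B
t=14: vr[A=3072/655 B=1774592/277065 C=202752/43885 E=3072/655 H=2153472/519415] → run H
t=15: vr[A=3072/655 B=1774592/277065 C=202752/43885 E=3072/655 H=2488832/519415] → run C
t=16: vr[A=3072/655 B=1774592/277065 C=336896/43885 E=3072/655 H=2488832/519415] → run A
t=17: vr[A=4096/655 B=1774592/277065 C=336896/43885 E=3072/655 H=2488832/519415] → run E
t=18: vr[A=4096/655 B=1774592/277065 C=336896/43885 E=4096/655 H=2488832/519415] → run H
t=19: vr[A=4096/655 B=1774592/277065 C=336896/43885 E=4096/655] → run A
t=20: vr[A=1024/131 B=1774592/277065 C=336896/43885 E=4096/655] → run E
t=21: vr[A=1024/131 B=1774592/277065 C=336896/43885 E=1024/131] → run B
t=22: vr[A=1024/131 B=815104/92355 C=336896/43885 E=1024/131] → run C
t=23: vr[A=1024/131 B=815104/92355 C=94208/8777 E=1024/131] → run A
t=24: vr[A=6144/655 B=815104/92355 C=94208/8777 E=1024/131] → run E
t=25: vr[A=6144/655 B=815104/92355 C=94208/8777] → run B
t=26: vr[A=6144/655 B=3116032/277065 C=94208/8777] → run A
t=27: vr[A=7168/655 B=3116032/277065 C=94208/8777] → run C
t=28: vr[A=7168/655 B=3116032/277065 C=605184/43885] → run A
t=29: vr[B=3116032/277065 C=605184/43885] → run B
t=30: vr[B=3786752/277065 C=605184/43885] → run B
t=31: vr[C=605184/43885] → run C
t=32: vr[C=739328/43885] → run C
t=33: (idle)
t=34: (idle)
t=35: (idle)
t=36: (idle)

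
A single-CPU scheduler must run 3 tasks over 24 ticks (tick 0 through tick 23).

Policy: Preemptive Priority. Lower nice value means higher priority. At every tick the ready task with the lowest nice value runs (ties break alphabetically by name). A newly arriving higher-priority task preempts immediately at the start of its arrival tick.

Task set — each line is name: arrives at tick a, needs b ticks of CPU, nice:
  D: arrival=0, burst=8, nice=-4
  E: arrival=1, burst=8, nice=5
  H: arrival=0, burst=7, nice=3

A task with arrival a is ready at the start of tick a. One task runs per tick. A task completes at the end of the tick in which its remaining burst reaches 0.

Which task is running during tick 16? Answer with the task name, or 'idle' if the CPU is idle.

t=0: ready={D,H} → run D
t=1: ready={D,E,H} → run D
t=2: ready={D,E,H} → run D
t=3: ready={D,E,H} → run D
t=4: ready={D,E,H} → run D
t=5: ready={D,E,H} → run D
t=6: ready={D,E,H} → run D
t=7: ready={D,E,H} → run D
t=8: ready={E,H} → run H
t=9: ready={E,H} → run H
t=10: ready={E,H} → run H
t=11: ready={E,H} → run H
t=12: ready={E,H} → run H
t=13: ready={E,H} → run H
t=14: ready={E,H} → run H
t=15: ready={E} → run E
t=16: ready={E} → run E
t=17: ready={E} → run E
t=18: ready={E} → run E
t=19: ready={E} → run E
t=20: ready={E} → run E
t=21: ready={E} → run E
t=22: ready={E} → run E
t=23: (idle)

running at tick 16 = E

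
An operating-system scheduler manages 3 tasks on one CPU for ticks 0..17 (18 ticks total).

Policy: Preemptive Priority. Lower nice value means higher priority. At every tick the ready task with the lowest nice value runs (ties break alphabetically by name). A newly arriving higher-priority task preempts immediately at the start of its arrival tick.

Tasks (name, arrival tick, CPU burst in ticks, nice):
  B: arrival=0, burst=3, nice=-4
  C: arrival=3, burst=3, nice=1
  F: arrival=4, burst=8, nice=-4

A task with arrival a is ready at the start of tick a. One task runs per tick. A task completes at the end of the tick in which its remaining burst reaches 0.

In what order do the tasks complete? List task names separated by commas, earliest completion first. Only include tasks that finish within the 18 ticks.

completion order = B, F, C

t=0: ready={B} → run B
t=1: ready={B} → run B
t=2: ready={B} → run B
t=3: ready={C} → run C
t=4: ready={C,F} → run F
t=5: ready={C,F} → run F
t=6: ready={C,F} → run F
t=7: ready={C,F} → run F
t=8: ready={C,F} → run F
t=9: ready={C,F} → run F
t=10: ready={C,F} → run F
t=11: ready={C,F} → run F
t=12: ready={C} → run C
t=13: ready={C} → run C
t=14: (idle)
t=15: (idle)
t=16: (idle)
t=17: (idle)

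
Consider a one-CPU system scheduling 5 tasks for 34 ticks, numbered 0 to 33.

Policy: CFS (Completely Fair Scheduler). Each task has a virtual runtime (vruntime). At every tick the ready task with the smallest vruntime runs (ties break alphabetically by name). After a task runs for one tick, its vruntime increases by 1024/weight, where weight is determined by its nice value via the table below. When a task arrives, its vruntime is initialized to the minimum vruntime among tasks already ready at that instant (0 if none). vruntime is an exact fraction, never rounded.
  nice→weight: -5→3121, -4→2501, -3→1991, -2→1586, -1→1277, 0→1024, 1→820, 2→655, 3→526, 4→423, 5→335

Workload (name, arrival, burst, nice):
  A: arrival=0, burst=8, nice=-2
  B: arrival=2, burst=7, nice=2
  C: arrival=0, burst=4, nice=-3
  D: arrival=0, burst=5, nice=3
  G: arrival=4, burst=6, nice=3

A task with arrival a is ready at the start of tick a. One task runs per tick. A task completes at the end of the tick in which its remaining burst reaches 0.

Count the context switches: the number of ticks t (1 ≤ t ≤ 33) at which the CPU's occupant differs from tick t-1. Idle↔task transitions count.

t=0: vr[A=0 C=0 D=0] → run A
t=1: vr[A=512/793 C=0 D=0] → run C
t=2: vr[A=512/793 B=0 C=1024/1991 D=0] → run B
t=3: vr[A=512/793 B=1024/655 C=1024/1991 D=0] → run D
t=4: vr[A=512/793 B=1024/655 C=1024/1991 D=512/263 G=1024/1991] → run C
t=5: vr[A=512/793 B=1024/655 C=2048/1991 D=512/263 G=1024/1991] → run G
t=6: vr[A=512/793 B=1024/655 C=2048/1991 D=512/263 G=1288704/523633] → run A
t=7: vr[A=1024/793 B=1024/655 C=2048/1991 D=512/263 G=1288704/523633] → run C
t=8: vr[A=1024/793 B=1024/655 C=3072/1991 D=512/263 G=1288704/523633] → run A
t=9: vr[A=1536/793 B=1024/655 C=3072/1991 D=512/263 G=1288704/523633] → run C
t=10: vr[A=1536/793 B=1024/655 D=512/263 G=1288704/523633] → run B
t=11: vr[A=1536/793 B=2048/655 D=512/263 G=1288704/523633] → run A
t=12: vr[A=2048/793 B=2048/655 D=512/263 G=1288704/523633] → run D
t=13: vr[A=2048/793 B=2048/655 D=1024/263 G=1288704/523633] → run G
t=14: vr[A=2048/793 B=2048/655 D=1024/263 G=2308096/523633] → run A
t=15: vr[A=2560/793 B=2048/655 D=1024/263 G=2308096/523633] → run B
t=16: vr[A=2560/793 B=3072/655 D=1024/263 G=2308096/523633] → run A
t=17: vr[A=3072/793 B=3072/655 D=1024/263 G=2308096/523633] → run A
t=18: vr[A=3584/793 B=3072/655 D=1024/263 G=2308096/523633] → run D
t=19: vr[A=3584/793 B=3072/655 D=1536/263 G=2308096/523633] → run G
t=20: vr[A=3584/793 B=3072/655 D=1536/263 G=3327488/523633] → run A
t=21: vr[B=3072/655 D=1536/263 G=3327488/523633] → run B
t=22: vr[B=4096/655 D=1536/263 G=3327488/523633] → run D
t=23: vr[B=4096/655 D=2048/263 G=3327488/523633] → run B
t=24: vr[B=1024/131 D=2048/263 G=3327488/523633] → run G
t=25: vr[B=1024/131 D=2048/263 G=4346880/523633] → run D
t=26: vr[B=1024/131 G=4346880/523633] → run B
t=27: vr[B=6144/655 G=4346880/523633] → run G
t=28: vr[B=6144/655 G=5366272/523633] → run B
t=29: vr[G=5366272/523633] → run G
t=30: (idle)
t=31: (idle)
t=32: (idle)
t=33: (idle)

context switches = 29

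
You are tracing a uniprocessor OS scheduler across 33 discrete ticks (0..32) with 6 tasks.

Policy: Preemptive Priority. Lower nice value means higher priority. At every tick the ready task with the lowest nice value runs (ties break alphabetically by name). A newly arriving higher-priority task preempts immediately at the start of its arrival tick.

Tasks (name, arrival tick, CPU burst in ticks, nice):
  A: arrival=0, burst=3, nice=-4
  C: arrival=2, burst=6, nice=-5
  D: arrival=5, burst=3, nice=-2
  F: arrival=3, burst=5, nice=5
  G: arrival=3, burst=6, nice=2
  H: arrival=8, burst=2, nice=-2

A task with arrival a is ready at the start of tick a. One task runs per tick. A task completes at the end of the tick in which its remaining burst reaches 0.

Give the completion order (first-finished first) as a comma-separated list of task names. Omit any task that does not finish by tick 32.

completion order = C, A, D, H, G, F

t=0: ready={A} → run A
t=1: ready={A} → run A
t=2: ready={A,C} → run C
t=3: ready={A,C,F,G} → run C
t=4: ready={A,C,F,G} → run C
t=5: ready={A,C,D,F,G} → run C
t=6: ready={A,C,D,F,G} → run C
t=7: ready={A,C,D,F,G} → run C
t=8: ready={A,D,F,G,H} → run A
t=9: ready={D,F,G,H} → run D
t=10: ready={D,F,G,H} → run D
t=11: ready={D,F,G,H} → run D
t=12: ready={F,G,H} → run H
t=13: ready={F,G,H} → run H
t=14: ready={F,G} → run G
t=15: ready={F,G} → run G
t=16: ready={F,G} → run G
t=17: ready={F,G} → run G
t=18: ready={F,G} → run G
t=19: ready={F,G} → run G
t=20: ready={F} → run F
t=21: ready={F} → run F
t=22: ready={F} → run F
t=23: ready={F} → run F
t=24: ready={F} → run F
t=25: (idle)
t=26: (idle)
t=27: (idle)
t=28: (idle)
t=29: (idle)
t=30: (idle)
t=31: (idle)
t=32: (idle)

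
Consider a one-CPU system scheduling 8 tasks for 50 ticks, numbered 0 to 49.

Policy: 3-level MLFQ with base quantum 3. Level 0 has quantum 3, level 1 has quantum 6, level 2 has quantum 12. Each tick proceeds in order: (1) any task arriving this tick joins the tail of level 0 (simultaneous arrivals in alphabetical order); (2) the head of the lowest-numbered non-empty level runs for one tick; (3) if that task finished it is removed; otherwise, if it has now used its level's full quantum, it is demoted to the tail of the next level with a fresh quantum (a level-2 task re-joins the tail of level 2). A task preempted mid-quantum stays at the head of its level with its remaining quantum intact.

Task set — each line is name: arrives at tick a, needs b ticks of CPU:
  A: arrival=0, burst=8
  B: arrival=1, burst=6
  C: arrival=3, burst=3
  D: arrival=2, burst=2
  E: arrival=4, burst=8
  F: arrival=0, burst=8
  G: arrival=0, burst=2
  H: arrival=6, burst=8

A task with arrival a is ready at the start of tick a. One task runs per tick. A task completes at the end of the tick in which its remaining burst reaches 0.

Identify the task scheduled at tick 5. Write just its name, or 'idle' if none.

t=0: L0/L1/L2 = AFG/-/- → run A
t=1: L0/L1/L2 = AFGB/-/- → run A
t=2: L0/L1/L2 = AFGBD/-/- → run A
t=3: L0/L1/L2 = FGBDC/A/- → run F
t=4: L0/L1/L2 = FGBDCE/A/- → run F
t=5: L0/L1/L2 = FGBDCE/A/- → run F
t=6: L0/L1/L2 = GBDCEH/AF/- → run G
t=7: L0/L1/L2 = GBDCEH/AF/- → run G
t=8: L0/L1/L2 = BDCEH/AF/- → run B
t=9: L0/L1/L2 = BDCEH/AF/- → run B
t=10: L0/L1/L2 = BDCEH/AF/- → run B
t=11: L0/L1/L2 = DCEH/AFB/- → run D
t=12: L0/L1/L2 = DCEH/AFB/- → run D
t=13: L0/L1/L2 = CEH/AFB/- → run C
t=14: L0/L1/L2 = CEH/AFB/- → run C
t=15: L0/L1/L2 = CEH/AFB/- → run C
t=16: L0/L1/L2 = EH/AFB/- → run E
t=17: L0/L1/L2 = EH/AFB/- → run E
t=18: L0/L1/L2 = EH/AFB/- → run E
t=19: L0/L1/L2 = H/AFBE/- → run H
t=20: L0/L1/L2 = H/AFBE/- → run H
t=21: L0/L1/L2 = H/AFBE/- → run H
t=22: L0/L1/L2 = -/AFBEH/- → run A
t=23: L0/L1/L2 = -/AFBEH/- → run A
t=24: L0/L1/L2 = -/AFBEH/- → run A
t=25: L0/L1/L2 = -/AFBEH/- → run A
t=26: L0/L1/L2 = -/AFBEH/- → run A
t=27: L0/L1/L2 = -/FBEH/- → run F
t=28: L0/L1/L2 = -/FBEH/- → run F
t=29: L0/L1/L2 = -/FBEH/- → run F
t=30: L0/L1/L2 = -/FBEH/- → run F
t=31: L0/L1/L2 = -/FBEH/- → run F
t=32: L0/L1/L2 = -/BEH/- → run B
t=33: L0/L1/L2 = -/BEH/- → run B
t=34: L0/L1/L2 = -/BEH/- → run B
t=35: L0/L1/L2 = -/EH/- → run E
t=36: L0/L1/L2 = -/EH/- → run E
t=37: L0/L1/L2 = -/EH/- → run E
t=38: L0/L1/L2 = -/EH/- → run E
t=39: L0/L1/L2 = -/EH/- → run E
t=40: L0/L1/L2 = -/H/- → run H
t=41: L0/L1/L2 = -/H/- → run H
t=42: L0/L1/L2 = -/H/- → run H
t=43: L0/L1/L2 = -/H/- → run H
t=44: L0/L1/L2 = -/H/- → run H
t=45: (idle)
t=46: (idle)
t=47: (idle)
t=48: (idle)
t=49: (idle)

running at tick 5 = F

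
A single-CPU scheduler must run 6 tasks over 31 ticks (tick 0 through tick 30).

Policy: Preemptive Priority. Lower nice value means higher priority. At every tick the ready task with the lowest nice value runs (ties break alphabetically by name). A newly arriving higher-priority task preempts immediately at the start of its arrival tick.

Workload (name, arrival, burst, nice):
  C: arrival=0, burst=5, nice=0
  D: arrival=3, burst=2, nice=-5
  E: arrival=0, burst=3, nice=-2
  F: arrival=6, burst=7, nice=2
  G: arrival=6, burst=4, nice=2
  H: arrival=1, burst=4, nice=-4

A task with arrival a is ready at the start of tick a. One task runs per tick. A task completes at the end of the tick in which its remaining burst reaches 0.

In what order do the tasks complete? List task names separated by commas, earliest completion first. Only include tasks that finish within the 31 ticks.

completion order = D, H, E, C, F, G

t=0: ready={C,E} → run E
t=1: ready={C,E,H} → run H
t=2: ready={C,E,H} → run H
t=3: ready={C,D,E,H} → run D
t=4: ready={C,D,E,H} → run D
t=5: ready={C,E,H} → run H
t=6: ready={C,E,F,G,H} → run H
t=7: ready={C,E,F,G} → run E
t=8: ready={C,E,F,G} → run E
t=9: ready={C,F,G} → run C
t=10: ready={C,F,G} → run C
t=11: ready={C,F,G} → run C
t=12: ready={C,F,G} → run C
t=13: ready={C,F,G} → run C
t=14: ready={F,G} → run F
t=15: ready={F,G} → run F
t=16: ready={F,G} → run F
t=17: ready={F,G} → run F
t=18: ready={F,G} → run F
t=19: ready={F,G} → run F
t=20: ready={F,G} → run F
t=21: ready={G} → run G
t=22: ready={G} → run G
t=23: ready={G} → run G
t=24: ready={G} → run G
t=25: (idle)
t=26: (idle)
t=27: (idle)
t=28: (idle)
t=29: (idle)
t=30: (idle)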